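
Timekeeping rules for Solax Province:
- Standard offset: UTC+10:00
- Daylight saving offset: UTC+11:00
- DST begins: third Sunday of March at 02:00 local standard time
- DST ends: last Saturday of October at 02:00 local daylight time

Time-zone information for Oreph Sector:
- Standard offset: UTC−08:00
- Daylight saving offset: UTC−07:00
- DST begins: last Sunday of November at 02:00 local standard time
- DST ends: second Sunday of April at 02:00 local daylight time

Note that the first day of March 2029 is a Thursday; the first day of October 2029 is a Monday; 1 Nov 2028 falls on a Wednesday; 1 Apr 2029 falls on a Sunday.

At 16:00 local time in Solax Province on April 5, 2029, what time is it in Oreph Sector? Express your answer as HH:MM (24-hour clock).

1 March 2029 is a Thursday, so the first Sunday is March 4 and the third is March 18.
1 October 2029 is a Monday, so Saturdays fall on 6, 13, 20, 27; the last is October 27.
April 5, 2029 lies within the daylight-saving period (18 March – 27 October), so Solax Province is on daylight time, UTC+11:00.
16:00 Solax Province − 11h = 05:00 UTC.
1 November 2028 is a Wednesday, so Sundays fall on 5, 12, 19, 26; the last is November 26.
1 April 2029 is a Sunday, so the first Sunday is April 1 and the second is April 8.
At the standard offset (UTC−08:00), 05:00 UTC − 8h = 21:00 Oreph Sector standard time (rolling into the previous day, 4 April 2029).
Daylight saving runs 26 November 2028 – 8 April 2029; the standard-time date in Oreph Sector, April 4, 2029, is inside that window, so Oreph Sector is at UTC−07:00.
05:00 UTC − 7h = 22:00 Oreph Sector (rolling into the previous day, 4 April 2029).

22:00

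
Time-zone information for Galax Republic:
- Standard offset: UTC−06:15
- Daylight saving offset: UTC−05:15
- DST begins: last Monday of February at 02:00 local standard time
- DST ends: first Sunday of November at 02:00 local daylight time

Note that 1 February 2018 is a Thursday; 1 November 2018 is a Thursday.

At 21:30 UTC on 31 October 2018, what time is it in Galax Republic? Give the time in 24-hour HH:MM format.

16:15

1 February 2018 is a Thursday, so Mondays fall on 5, 12, 19, 26; the last is February 26.
1 November 2018 is a Thursday, so the first Sunday is November 4.
At the standard offset (UTC−06:15), 21:30 UTC − 6h15m = 15:15 Galax Republic standard time.
The standard-time date in Galax Republic, 31 October 2018, lies within the daylight-saving period (26 February – 4 November), so Galax Republic is on daylight time, UTC−05:15.
21:30 UTC − 5h15m = 16:15 local.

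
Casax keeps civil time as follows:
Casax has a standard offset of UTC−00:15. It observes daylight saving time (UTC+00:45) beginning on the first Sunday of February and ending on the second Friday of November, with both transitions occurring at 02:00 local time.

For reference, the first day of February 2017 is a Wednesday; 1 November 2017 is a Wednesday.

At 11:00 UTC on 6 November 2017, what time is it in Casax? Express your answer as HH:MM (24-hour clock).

1 February 2017 is a Wednesday, so the first Sunday is February 5.
1 November 2017 is a Wednesday, so the first Friday is November 3 and the second is November 10.
At the standard offset (UTC−00:15), 11:00 UTC − 0h15m = 10:45 Casax standard time.
The standard-time date in Casax, 6 November 2017, falls between 5 February and 10 November, so daylight saving is in effect and Casax is at UTC+00:45.
11:00 UTC + 0h45m = 11:45 local.

11:45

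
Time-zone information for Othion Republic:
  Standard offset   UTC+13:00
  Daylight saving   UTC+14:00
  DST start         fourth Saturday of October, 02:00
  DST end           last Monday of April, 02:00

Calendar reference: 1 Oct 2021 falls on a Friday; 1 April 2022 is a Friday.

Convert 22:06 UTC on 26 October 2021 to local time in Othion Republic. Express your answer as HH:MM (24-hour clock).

1 October 2021 is a Friday, so the first Saturday is October 2 and the fourth is October 23.
1 April 2022 is a Friday, so Mondays fall on 4, 11, 18, 25; the last is April 25.
At the standard offset (UTC+13:00), 22:06 UTC + 13h = 11:06 Othion Republic standard time (rolling into the next day, 27 October 2021).
The standard-time date in Othion Republic, 27 October 2021, lies within the daylight-saving period (23 October 2021 – 25 April 2022), so Othion Republic is on daylight time, UTC+14:00.
22:06 UTC + 14h = 12:06 local (rolling into the next day, 27 October 2021).

12:06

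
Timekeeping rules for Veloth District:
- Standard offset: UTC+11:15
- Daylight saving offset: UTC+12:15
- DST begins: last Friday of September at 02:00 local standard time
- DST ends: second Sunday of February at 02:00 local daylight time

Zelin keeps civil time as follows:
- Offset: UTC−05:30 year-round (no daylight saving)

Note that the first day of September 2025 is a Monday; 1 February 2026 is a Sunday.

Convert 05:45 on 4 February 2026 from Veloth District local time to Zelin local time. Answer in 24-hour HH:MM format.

1 September 2025 is a Monday, so Fridays fall on 5, 12, 19, 26; the last is September 26.
1 February 2026 is a Sunday, so the first Sunday is February 1 and the second is February 8.
4 February 2026 falls between 26 September 2025 and 8 February 2026, so daylight saving is in effect and Veloth District is at UTC+12:15.
05:45 Veloth District − 12h15m = 17:30 UTC (rolling into the previous day, 3 February 2026).
Zelin has no daylight saving, so its offset is UTC−05:30 year-round.
17:30 UTC − 5h30m = 12:00 Zelin.

12:00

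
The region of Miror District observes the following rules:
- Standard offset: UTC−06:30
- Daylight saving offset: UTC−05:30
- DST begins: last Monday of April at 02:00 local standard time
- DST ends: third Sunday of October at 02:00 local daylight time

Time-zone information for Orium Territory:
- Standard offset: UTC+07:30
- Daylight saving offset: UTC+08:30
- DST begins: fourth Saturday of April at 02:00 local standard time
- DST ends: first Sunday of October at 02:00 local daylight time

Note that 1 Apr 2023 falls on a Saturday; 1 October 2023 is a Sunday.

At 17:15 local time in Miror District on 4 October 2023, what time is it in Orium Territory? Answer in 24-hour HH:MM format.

06:15

1 April 2023 is a Saturday, so Mondays fall on 3, 10, 17, 24; the last is April 24.
1 October 2023 is a Sunday, so the first Sunday is October 1 and the third is October 15.
Daylight saving runs 24 April – 15 October; 4 October 2023 is inside that window, so Miror District is at UTC−05:30.
17:15 Miror District + 5h30m = 22:45 UTC.
1 April 2023 is a Saturday, so the first Saturday is April 1 and the fourth is April 22.
1 October 2023 is a Sunday, so the first Sunday is October 1.
At the standard offset (UTC+07:30), 22:45 UTC + 7h30m = 06:15 Orium Territory standard time (rolling into the next day, 5 October 2023).
The standard-time date in Orium Territory, 5 October 2023, does not fall between 22 April and 1 October, so daylight saving is not in effect and Orium Territory is at UTC+07:30.
22:45 UTC + 7h30m = 06:15 Orium Territory (rolling into the next day, 5 October 2023).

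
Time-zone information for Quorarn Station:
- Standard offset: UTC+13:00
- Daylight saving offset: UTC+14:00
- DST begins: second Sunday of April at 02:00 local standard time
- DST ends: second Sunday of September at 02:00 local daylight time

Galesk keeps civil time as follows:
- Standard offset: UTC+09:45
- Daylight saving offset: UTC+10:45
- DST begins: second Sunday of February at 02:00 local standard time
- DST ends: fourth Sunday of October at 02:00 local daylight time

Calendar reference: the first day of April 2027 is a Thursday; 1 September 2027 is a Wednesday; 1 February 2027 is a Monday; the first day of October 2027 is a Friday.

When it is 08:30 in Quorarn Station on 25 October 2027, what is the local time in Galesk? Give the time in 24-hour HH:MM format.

1 April 2027 is a Thursday, so the first Sunday is April 4 and the second is April 11.
1 September 2027 is a Wednesday, so the first Sunday is September 5 and the second is September 12.
Daylight saving runs 11 April – 12 September; 25 October 2027 is outside that window, so Quorarn Station is on standard time at UTC+13:00.
08:30 Quorarn Station − 13h = 19:30 UTC (rolling into the previous day, 24 October 2027).
1 February 2027 is a Monday, so the first Sunday is February 7 and the second is February 14.
1 October 2027 is a Friday, so the first Sunday is October 3 and the fourth is October 24.
At the standard offset (UTC+09:45), 19:30 UTC + 9h45m = 05:15 Galesk standard time (rolling into the next day, 25 October 2027).
The standard-time date in Galesk, 25 October 2027, is outside the daylight-saving period (14 February – 24 October), so Galesk is on standard time, UTC+09:45.
19:30 UTC + 9h45m = 05:15 Galesk (rolling into the next day, 25 October 2027).

05:15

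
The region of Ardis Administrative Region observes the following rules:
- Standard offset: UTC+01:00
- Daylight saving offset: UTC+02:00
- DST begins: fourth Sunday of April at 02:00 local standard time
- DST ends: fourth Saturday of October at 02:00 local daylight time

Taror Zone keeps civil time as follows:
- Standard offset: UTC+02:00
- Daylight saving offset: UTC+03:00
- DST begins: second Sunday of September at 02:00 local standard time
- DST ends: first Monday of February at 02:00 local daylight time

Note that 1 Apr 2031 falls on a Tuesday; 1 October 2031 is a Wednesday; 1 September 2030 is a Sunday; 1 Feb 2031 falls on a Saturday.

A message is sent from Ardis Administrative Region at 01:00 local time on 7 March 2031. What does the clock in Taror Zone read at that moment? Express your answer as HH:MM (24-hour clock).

02:00

1 April 2031 is a Tuesday, so the first Sunday is April 6 and the fourth is April 27.
1 October 2031 is a Wednesday, so the first Saturday is October 4 and the fourth is October 25.
7 March 2031 is outside the daylight-saving period (27 April – 25 October), so Ardis Administrative Region is on standard time, UTC+01:00.
01:00 Ardis Administrative Region − 1h = 00:00 UTC.
1 September 2030 is a Sunday, so the first Sunday is September 1 and the second is September 8.
1 February 2031 is a Saturday, so the first Monday is February 3.
At the standard offset (UTC+02:00), 00:00 UTC + 2h = 02:00 Taror Zone standard time.
Daylight saving runs 8 September 2030 – 3 February 2031; the standard-time date in Taror Zone, 7 March 2031, is outside that window, so Taror Zone is on standard time at UTC+02:00.
00:00 UTC + 2h = 02:00 Taror Zone.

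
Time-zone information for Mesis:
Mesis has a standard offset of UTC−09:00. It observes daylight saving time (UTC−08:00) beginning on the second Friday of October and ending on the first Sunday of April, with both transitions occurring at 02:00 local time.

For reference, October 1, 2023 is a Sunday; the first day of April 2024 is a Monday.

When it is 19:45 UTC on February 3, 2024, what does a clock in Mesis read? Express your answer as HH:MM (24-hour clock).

11:45

1 October 2023 is a Sunday, so the first Friday is October 6 and the second is October 13.
1 April 2024 is a Monday, so the first Sunday is April 7.
At the standard offset (UTC−09:00), 19:45 UTC − 9h = 10:45 Mesis standard time.
The standard-time date in Mesis, February 3, 2024, falls between 13 October 2023 and 7 April 2024, so daylight saving is in effect and Mesis is at UTC−08:00.
19:45 UTC − 8h = 11:45 local.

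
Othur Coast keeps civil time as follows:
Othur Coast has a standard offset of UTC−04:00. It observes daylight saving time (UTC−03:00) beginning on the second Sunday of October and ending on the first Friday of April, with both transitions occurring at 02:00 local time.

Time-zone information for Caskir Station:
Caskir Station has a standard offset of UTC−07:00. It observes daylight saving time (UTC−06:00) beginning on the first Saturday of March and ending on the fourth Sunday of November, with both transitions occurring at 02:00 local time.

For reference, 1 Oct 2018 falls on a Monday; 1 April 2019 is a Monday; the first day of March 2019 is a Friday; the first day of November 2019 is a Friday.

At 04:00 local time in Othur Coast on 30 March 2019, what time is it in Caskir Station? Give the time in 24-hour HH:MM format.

01:00

1 October 2018 is a Monday, so the first Sunday is October 7 and the second is October 14.
1 April 2019 is a Monday, so the first Friday is April 5.
30 March 2019 lies within the daylight-saving period (14 October 2018 – 5 April 2019), so Othur Coast is on daylight time, UTC−03:00.
04:00 Othur Coast + 3h = 07:00 UTC.
1 March 2019 is a Friday, so the first Saturday is March 2.
1 November 2019 is a Friday, so the first Sunday is November 3 and the fourth is November 24.
At the standard offset (UTC−07:00), 07:00 UTC − 7h = 00:00 Caskir Station standard time.
The standard-time date in Caskir Station, 30 March 2019, falls between 2 March and 24 November, so daylight saving is in effect and Caskir Station is at UTC−06:00.
07:00 UTC − 6h = 01:00 Caskir Station.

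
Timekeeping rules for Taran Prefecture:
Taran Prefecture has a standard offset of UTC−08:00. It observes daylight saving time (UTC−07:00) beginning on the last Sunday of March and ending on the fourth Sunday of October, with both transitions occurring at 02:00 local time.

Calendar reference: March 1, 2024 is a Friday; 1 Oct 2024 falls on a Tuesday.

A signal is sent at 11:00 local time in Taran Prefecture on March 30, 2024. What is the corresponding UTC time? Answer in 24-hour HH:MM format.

19:00

1 March 2024 is a Friday, so Sundays fall on 3, 10, 17, 24, 31; the last is March 31.
1 October 2024 is a Tuesday, so the first Sunday is October 6 and the fourth is October 27.
March 30, 2024 does not fall between 31 March and 27 October, so daylight saving is not in effect and Taran Prefecture is at UTC−08:00.
11:00 local + 8h = 19:00 UTC.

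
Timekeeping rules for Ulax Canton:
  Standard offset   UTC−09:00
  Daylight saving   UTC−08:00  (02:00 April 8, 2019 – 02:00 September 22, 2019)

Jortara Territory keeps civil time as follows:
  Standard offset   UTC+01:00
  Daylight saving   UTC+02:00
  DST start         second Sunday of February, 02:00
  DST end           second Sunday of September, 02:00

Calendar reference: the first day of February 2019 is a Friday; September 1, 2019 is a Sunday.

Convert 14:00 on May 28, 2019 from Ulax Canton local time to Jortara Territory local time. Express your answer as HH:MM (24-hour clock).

00:00

May 28, 2019 lies within the daylight-saving period (8 April – 22 September), so Ulax Canton is on daylight time, UTC−08:00.
14:00 Ulax Canton + 8h = 22:00 UTC.
1 February 2019 is a Friday, so the first Sunday is February 3 and the second is February 10.
1 September 2019 is a Sunday, so the first Sunday is September 1 and the second is September 8.
At the standard offset (UTC+01:00), 22:00 UTC + 1h = 23:00 Jortara Territory standard time.
The standard-time date in Jortara Territory, May 28, 2019, falls between 10 February and 8 September, so daylight saving is in effect and Jortara Territory is at UTC+02:00.
22:00 UTC + 2h = 00:00 Jortara Territory (rolling into the next day, 29 May 2019).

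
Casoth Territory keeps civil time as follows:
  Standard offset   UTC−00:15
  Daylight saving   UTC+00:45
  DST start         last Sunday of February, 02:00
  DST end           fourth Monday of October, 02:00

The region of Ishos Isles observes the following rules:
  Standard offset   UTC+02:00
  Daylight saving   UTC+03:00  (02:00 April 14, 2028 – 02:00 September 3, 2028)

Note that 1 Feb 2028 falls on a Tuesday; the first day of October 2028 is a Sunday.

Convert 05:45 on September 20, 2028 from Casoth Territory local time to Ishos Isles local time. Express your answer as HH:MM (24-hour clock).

07:00

1 February 2028 is a Tuesday, so Sundays fall on 6, 13, 20, 27; the last is February 27.
1 October 2028 is a Sunday, so the first Monday is October 2 and the fourth is October 23.
Daylight saving runs 27 February – 23 October; September 20, 2028 is inside that window, so Casoth Territory is at UTC+00:45.
05:45 Casoth Territory − 0h45m = 05:00 UTC.
At the standard offset (UTC+02:00), 05:00 UTC + 2h = 07:00 Ishos Isles standard time.
The standard-time date in Ishos Isles, September 20, 2028, is outside the daylight-saving period (14 April – 3 September), so Ishos Isles is on standard time, UTC+02:00.
05:00 UTC + 2h = 07:00 Ishos Isles.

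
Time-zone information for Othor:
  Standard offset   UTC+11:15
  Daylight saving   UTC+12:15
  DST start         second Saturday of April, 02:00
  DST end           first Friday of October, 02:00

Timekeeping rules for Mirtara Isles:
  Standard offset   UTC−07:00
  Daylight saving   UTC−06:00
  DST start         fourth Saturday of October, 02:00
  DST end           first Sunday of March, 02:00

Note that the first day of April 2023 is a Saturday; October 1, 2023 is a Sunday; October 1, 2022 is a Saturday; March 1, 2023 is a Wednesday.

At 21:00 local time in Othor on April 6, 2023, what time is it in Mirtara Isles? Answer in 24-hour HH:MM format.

02:45

1 April 2023 is a Saturday, so the first Saturday is April 1 and the second is April 8.
1 October 2023 is a Sunday, so the first Friday is October 6.
April 6, 2023 is outside the daylight-saving period (8 April – 6 October), so Othor is on standard time, UTC+11:15.
21:00 Othor − 11h15m = 09:45 UTC.
1 October 2022 is a Saturday, so the first Saturday is October 1 and the fourth is October 22.
1 March 2023 is a Wednesday, so the first Sunday is March 5.
At the standard offset (UTC−07:00), 09:45 UTC − 7h = 02:45 Mirtara Isles standard time.
Daylight saving runs 22 October 2022 – 5 March 2023; the standard-time date in Mirtara Isles, April 6, 2023, is outside that window, so Mirtara Isles is on standard time at UTC−07:00.
09:45 UTC − 7h = 02:45 Mirtara Isles.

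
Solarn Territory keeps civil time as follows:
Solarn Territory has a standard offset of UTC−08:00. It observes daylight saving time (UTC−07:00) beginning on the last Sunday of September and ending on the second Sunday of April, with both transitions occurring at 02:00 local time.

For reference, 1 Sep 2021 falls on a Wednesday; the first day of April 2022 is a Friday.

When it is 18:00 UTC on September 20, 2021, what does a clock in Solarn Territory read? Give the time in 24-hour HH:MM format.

10:00

1 September 2021 is a Wednesday, so Sundays fall on 5, 12, 19, 26; the last is September 26.
1 April 2022 is a Friday, so the first Sunday is April 3 and the second is April 10.
At the standard offset (UTC−08:00), 18:00 UTC − 8h = 10:00 Solarn Territory standard time.
Daylight saving runs 26 September 2021 – 10 April 2022; the standard-time date in Solarn Territory, September 20, 2021, is outside that window, so Solarn Territory is on standard time at UTC−08:00.
18:00 UTC − 8h = 10:00 local.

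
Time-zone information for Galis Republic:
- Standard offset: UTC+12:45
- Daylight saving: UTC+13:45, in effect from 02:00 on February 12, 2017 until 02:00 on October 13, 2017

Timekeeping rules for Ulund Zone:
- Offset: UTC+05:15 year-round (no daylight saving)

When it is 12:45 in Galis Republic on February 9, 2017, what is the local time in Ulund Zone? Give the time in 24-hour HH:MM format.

Daylight saving runs 12 February – 13 October; February 9, 2017 is outside that window, so Galis Republic is on standard time at UTC+12:45.
12:45 Galis Republic − 12h45m = 00:00 UTC.
Ulund Zone stays on UTC+05:15 all year.
00:00 UTC + 5h15m = 05:15 Ulund Zone.

05:15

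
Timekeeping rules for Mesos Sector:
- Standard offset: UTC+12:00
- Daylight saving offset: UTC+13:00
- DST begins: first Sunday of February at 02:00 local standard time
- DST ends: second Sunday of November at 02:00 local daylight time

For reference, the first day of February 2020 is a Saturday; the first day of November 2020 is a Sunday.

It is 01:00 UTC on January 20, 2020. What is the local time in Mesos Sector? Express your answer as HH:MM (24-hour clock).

1 February 2020 is a Saturday, so the first Sunday is February 2.
1 November 2020 is a Sunday, so the first Sunday is November 1 and the second is November 8.
At the standard offset (UTC+12:00), 01:00 UTC + 12h = 13:00 Mesos Sector standard time.
Daylight saving runs 2 February – 8 November; the standard-time date in Mesos Sector, January 20, 2020, is outside that window, so Mesos Sector is on standard time at UTC+12:00.
01:00 UTC + 12h = 13:00 local.

13:00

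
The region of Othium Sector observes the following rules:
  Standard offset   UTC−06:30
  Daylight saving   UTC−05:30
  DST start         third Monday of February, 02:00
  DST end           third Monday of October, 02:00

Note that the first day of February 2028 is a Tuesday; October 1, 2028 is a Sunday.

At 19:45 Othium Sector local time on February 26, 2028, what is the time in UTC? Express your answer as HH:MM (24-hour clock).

01:15

1 February 2028 is a Tuesday, so the first Monday is February 7 and the third is February 21.
1 October 2028 is a Sunday, so the first Monday is October 2 and the third is October 16.
February 26, 2028 lies within the daylight-saving period (21 February – 16 October), so Othium Sector is on daylight time, UTC−05:30.
19:45 local + 5h30m = 01:15 UTC (rolling into the next day, 27 February 2028).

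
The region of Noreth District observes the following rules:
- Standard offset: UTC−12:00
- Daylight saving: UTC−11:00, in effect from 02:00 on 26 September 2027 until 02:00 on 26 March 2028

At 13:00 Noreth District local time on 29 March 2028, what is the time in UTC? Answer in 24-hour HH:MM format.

01:00

Daylight saving runs 26 September 2027 – 26 March 2028; 29 March 2028 is outside that window, so Noreth District is on standard time at UTC−12:00.
13:00 local + 12h = 01:00 UTC (rolling into the next day, 30 March 2028).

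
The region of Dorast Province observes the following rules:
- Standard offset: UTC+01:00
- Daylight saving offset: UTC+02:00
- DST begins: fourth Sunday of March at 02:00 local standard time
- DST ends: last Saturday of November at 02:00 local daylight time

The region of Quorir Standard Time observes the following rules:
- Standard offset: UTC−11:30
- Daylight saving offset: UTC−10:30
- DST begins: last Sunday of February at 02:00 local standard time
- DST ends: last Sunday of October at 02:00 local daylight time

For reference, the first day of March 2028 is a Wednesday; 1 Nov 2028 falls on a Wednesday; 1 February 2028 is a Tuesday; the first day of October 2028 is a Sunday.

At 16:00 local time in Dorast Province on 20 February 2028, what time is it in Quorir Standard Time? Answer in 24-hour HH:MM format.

03:30

1 March 2028 is a Wednesday, so the first Sunday is March 5 and the fourth is March 26.
1 November 2028 is a Wednesday, so Saturdays fall on 4, 11, 18, 25; the last is November 25.
20 February 2028 is outside the daylight-saving period (26 March – 25 November), so Dorast Province is on standard time, UTC+01:00.
16:00 Dorast Province − 1h = 15:00 UTC.
1 February 2028 is a Tuesday, so Sundays fall on 6, 13, 20, 27; the last is February 27.
1 October 2028 is a Sunday, so Sundays fall on 1, 8, 15, 22, 29; the last is October 29.
At the standard offset (UTC−11:30), 15:00 UTC − 11h30m = 03:30 Quorir Standard Time standard time.
The standard-time date in Quorir Standard Time, 20 February 2028, does not fall between 27 February and 29 October, so daylight saving is not in effect and Quorir Standard Time is at UTC−11:30.
15:00 UTC − 11h30m = 03:30 Quorir Standard Time.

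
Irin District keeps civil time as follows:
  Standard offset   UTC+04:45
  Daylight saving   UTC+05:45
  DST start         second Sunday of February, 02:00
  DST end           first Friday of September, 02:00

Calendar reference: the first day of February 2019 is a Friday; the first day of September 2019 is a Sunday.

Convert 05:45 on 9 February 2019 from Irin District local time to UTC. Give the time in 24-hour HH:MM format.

1 February 2019 is a Friday, so the first Sunday is February 3 and the second is February 10.
1 September 2019 is a Sunday, so the first Friday is September 6.
Daylight saving runs 10 February – 6 September; 9 February 2019 is outside that window, so Irin District is on standard time at UTC+04:45.
05:45 local − 4h45m = 01:00 UTC.

01:00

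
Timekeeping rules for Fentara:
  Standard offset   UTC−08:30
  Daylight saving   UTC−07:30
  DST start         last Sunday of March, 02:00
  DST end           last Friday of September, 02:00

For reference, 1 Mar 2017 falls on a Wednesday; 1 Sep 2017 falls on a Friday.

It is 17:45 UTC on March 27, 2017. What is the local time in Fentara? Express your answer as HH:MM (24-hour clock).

10:15

1 March 2017 is a Wednesday, so Sundays fall on 5, 12, 19, 26; the last is March 26.
1 September 2017 is a Friday, so Fridays fall on 1, 8, 15, 22, 29; the last is September 29.
At the standard offset (UTC−08:30), 17:45 UTC − 8h30m = 09:15 Fentara standard time.
The standard-time date in Fentara, March 27, 2017, lies within the daylight-saving period (26 March – 29 September), so Fentara is on daylight time, UTC−07:30.
17:45 UTC − 7h30m = 10:15 local.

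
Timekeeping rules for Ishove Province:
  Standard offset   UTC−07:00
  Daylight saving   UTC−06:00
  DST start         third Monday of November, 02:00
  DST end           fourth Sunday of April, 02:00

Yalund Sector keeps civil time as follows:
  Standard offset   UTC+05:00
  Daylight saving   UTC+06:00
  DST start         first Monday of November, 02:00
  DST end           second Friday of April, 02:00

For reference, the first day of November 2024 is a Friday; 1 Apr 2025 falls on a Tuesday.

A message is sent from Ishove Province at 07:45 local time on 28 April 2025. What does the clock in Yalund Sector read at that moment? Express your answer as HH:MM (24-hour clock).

1 November 2024 is a Friday, so the first Monday is November 4 and the third is November 18.
1 April 2025 is a Tuesday, so the first Sunday is April 6 and the fourth is April 27.
28 April 2025 is outside the daylight-saving period (18 November 2024 – 27 April 2025), so Ishove Province is on standard time, UTC−07:00.
07:45 Ishove Province + 7h = 14:45 UTC.
1 November 2024 is a Friday, so the first Monday is November 4.
1 April 2025 is a Tuesday, so the first Friday is April 4 and the second is April 11.
At the standard offset (UTC+05:00), 14:45 UTC + 5h = 19:45 Yalund Sector standard time.
The standard-time date in Yalund Sector, 28 April 2025, does not fall between 4 November 2024 and 11 April 2025, so daylight saving is not in effect and Yalund Sector is at UTC+05:00.
14:45 UTC + 5h = 19:45 Yalund Sector.

19:45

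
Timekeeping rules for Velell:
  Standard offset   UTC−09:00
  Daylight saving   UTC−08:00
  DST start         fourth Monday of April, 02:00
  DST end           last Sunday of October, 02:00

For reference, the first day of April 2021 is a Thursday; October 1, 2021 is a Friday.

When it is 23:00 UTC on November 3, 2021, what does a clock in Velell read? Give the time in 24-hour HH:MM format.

1 April 2021 is a Thursday, so the first Monday is April 5 and the fourth is April 26.
1 October 2021 is a Friday, so Sundays fall on 3, 10, 17, 24, 31; the last is October 31.
At the standard offset (UTC−09:00), 23:00 UTC − 9h = 14:00 Velell standard time.
The standard-time date in Velell, November 3, 2021, is outside the daylight-saving period (26 April – 31 October), so Velell is on standard time, UTC−09:00.
23:00 UTC − 9h = 14:00 local.

14:00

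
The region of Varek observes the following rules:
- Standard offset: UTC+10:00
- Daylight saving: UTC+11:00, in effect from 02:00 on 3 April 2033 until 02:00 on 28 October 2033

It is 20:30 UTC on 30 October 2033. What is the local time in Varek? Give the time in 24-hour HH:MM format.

06:30

At the standard offset (UTC+10:00), 20:30 UTC + 10h = 06:30 Varek standard time (rolling into the next day, 31 October 2033).
The standard-time date in Varek, 31 October 2033, is outside the daylight-saving period (3 April – 28 October), so Varek is on standard time, UTC+10:00.
20:30 UTC + 10h = 06:30 local (rolling into the next day, 31 October 2033).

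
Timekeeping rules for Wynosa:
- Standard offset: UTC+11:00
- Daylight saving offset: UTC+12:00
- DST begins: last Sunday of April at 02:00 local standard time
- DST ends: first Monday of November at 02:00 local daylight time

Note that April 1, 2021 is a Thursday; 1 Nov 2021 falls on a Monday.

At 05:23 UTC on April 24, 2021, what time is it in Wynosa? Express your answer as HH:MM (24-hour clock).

1 April 2021 is a Thursday, so Sundays fall on 4, 11, 18, 25; the last is April 25.
1 November 2021 is a Monday, so the first Monday is November 1.
At the standard offset (UTC+11:00), 05:23 UTC + 11h = 16:23 Wynosa standard time.
The standard-time date in Wynosa, April 24, 2021, does not fall between 25 April and 1 November, so daylight saving is not in effect and Wynosa is at UTC+11:00.
05:23 UTC + 11h = 16:23 local.

16:23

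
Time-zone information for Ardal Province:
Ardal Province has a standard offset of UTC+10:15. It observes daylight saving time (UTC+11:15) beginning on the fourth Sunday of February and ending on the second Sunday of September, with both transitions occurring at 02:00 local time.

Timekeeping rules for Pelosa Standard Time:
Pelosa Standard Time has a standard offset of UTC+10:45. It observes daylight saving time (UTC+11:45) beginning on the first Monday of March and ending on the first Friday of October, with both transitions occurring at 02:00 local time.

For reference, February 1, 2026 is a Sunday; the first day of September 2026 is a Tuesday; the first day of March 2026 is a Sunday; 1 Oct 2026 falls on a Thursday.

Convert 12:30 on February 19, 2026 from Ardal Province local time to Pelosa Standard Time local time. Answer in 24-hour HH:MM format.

13:00

1 February 2026 is a Sunday, so the first Sunday is February 1 and the fourth is February 22.
1 September 2026 is a Tuesday, so the first Sunday is September 6 and the second is September 13.
Daylight saving runs 22 February – 13 September; February 19, 2026 is outside that window, so Ardal Province is on standard time at UTC+10:15.
12:30 Ardal Province − 10h15m = 02:15 UTC.
1 March 2026 is a Sunday, so the first Monday is March 2.
1 October 2026 is a Thursday, so the first Friday is October 2.
At the standard offset (UTC+10:45), 02:15 UTC + 10h45m = 13:00 Pelosa Standard Time standard time.
The standard-time date in Pelosa Standard Time, February 19, 2026, does not fall between 2 March and 2 October, so daylight saving is not in effect and Pelosa Standard Time is at UTC+10:45.
02:15 UTC + 10h45m = 13:00 Pelosa Standard Time.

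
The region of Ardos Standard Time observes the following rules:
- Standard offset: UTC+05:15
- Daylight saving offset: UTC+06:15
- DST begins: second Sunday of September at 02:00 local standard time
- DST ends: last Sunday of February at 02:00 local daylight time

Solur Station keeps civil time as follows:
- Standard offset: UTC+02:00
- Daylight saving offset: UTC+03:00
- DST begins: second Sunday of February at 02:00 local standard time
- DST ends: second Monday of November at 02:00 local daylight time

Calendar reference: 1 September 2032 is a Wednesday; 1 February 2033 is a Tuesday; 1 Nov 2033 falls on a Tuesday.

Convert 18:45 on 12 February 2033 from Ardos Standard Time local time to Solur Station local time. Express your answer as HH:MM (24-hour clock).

1 September 2032 is a Wednesday, so the first Sunday is September 5 and the second is September 12.
1 February 2033 is a Tuesday, so Sundays fall on 6, 13, 20, 27; the last is February 27.
Daylight saving runs 12 September 2032 – 27 February 2033; 12 February 2033 is inside that window, so Ardos Standard Time is at UTC+06:15.
18:45 Ardos Standard Time − 6h15m = 12:30 UTC.
1 February 2033 is a Tuesday, so the first Sunday is February 6 and the second is February 13.
1 November 2033 is a Tuesday, so the first Monday is November 7 and the second is November 14.
At the standard offset (UTC+02:00), 12:30 UTC + 2h = 14:30 Solur Station standard time.
The standard-time date in Solur Station, 12 February 2033, does not fall between 13 February and 14 November, so daylight saving is not in effect and Solur Station is at UTC+02:00.
12:30 UTC + 2h = 14:30 Solur Station.

14:30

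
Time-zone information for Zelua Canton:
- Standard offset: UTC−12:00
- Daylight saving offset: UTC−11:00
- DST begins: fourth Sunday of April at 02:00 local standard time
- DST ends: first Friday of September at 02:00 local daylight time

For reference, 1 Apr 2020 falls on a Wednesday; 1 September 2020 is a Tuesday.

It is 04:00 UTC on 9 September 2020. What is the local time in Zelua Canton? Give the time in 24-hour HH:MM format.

1 April 2020 is a Wednesday, so the first Sunday is April 5 and the fourth is April 26.
1 September 2020 is a Tuesday, so the first Friday is September 4.
At the standard offset (UTC−12:00), 04:00 UTC − 12h = 16:00 Zelua Canton standard time (rolling into the previous day, 8 September 2020).
The standard-time date in Zelua Canton, 8 September 2020, does not fall between 26 April and 4 September, so daylight saving is not in effect and Zelua Canton is at UTC−12:00.
04:00 UTC − 12h = 16:00 local (rolling into the previous day, 8 September 2020).

16:00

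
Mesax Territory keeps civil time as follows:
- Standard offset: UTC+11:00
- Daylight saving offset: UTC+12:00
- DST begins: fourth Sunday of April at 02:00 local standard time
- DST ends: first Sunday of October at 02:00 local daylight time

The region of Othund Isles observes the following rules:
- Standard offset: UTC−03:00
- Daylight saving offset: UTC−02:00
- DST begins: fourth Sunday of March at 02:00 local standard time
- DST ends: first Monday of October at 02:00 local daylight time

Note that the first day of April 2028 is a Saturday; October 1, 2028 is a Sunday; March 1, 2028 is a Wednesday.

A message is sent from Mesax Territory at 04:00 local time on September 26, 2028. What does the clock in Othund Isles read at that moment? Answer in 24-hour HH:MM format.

1 April 2028 is a Saturday, so the first Sunday is April 2 and the fourth is April 23.
1 October 2028 is a Sunday, so the first Sunday is October 1.
September 26, 2028 lies within the daylight-saving period (23 April – 1 October), so Mesax Territory is on daylight time, UTC+12:00.
04:00 Mesax Territory − 12h = 16:00 UTC (rolling into the previous day, 25 September 2028).
1 March 2028 is a Wednesday, so the first Sunday is March 5 and the fourth is March 26.
1 October 2028 is a Sunday, so the first Monday is October 2.
At the standard offset (UTC−03:00), 16:00 UTC − 3h = 13:00 Othund Isles standard time.
The standard-time date in Othund Isles, September 25, 2028, lies within the daylight-saving period (26 March – 2 October), so Othund Isles is on daylight time, UTC−02:00.
16:00 UTC − 2h = 14:00 Othund Isles.

14:00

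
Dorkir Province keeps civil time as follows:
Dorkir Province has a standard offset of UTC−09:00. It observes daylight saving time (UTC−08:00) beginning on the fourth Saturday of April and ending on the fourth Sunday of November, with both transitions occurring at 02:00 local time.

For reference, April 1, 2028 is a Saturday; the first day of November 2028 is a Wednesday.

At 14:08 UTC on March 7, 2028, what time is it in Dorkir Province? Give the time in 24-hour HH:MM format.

05:08

1 April 2028 is a Saturday, so the first Saturday is April 1 and the fourth is April 22.
1 November 2028 is a Wednesday, so the first Sunday is November 5 and the fourth is November 26.
At the standard offset (UTC−09:00), 14:08 UTC − 9h = 05:08 Dorkir Province standard time.
The standard-time date in Dorkir Province, March 7, 2028, is outside the daylight-saving period (22 April – 26 November), so Dorkir Province is on standard time, UTC−09:00.
14:08 UTC − 9h = 05:08 local.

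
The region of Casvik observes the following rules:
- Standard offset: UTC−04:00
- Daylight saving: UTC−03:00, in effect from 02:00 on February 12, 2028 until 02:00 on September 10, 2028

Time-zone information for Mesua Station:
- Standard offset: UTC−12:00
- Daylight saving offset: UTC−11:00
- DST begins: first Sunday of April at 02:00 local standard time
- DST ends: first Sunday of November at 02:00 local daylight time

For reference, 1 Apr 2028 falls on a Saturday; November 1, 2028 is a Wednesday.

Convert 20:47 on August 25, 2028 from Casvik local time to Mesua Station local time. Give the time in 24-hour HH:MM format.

12:47

August 25, 2028 lies within the daylight-saving period (12 February – 10 September), so Casvik is on daylight time, UTC−03:00.
20:47 Casvik + 3h = 23:47 UTC.
1 April 2028 is a Saturday, so the first Sunday is April 2.
1 November 2028 is a Wednesday, so the first Sunday is November 5.
At the standard offset (UTC−12:00), 23:47 UTC − 12h = 11:47 Mesua Station standard time.
The standard-time date in Mesua Station, August 25, 2028, lies within the daylight-saving period (2 April – 5 November), so Mesua Station is on daylight time, UTC−11:00.
23:47 UTC − 11h = 12:47 Mesua Station.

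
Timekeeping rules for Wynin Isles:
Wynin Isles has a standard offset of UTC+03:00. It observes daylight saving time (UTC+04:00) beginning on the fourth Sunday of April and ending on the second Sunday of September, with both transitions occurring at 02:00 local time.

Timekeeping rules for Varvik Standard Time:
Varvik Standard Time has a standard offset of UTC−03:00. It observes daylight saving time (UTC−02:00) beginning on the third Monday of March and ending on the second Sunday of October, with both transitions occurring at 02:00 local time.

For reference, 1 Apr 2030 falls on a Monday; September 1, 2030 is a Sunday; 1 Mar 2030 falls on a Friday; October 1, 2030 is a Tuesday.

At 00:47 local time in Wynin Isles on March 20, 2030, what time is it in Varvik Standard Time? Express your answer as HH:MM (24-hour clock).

1 April 2030 is a Monday, so the first Sunday is April 7 and the fourth is April 28.
1 September 2030 is a Sunday, so the first Sunday is September 1 and the second is September 8.
March 20, 2030 is outside the daylight-saving period (28 April – 8 September), so Wynin Isles is on standard time, UTC+03:00.
00:47 Wynin Isles − 3h = 21:47 UTC (rolling into the previous day, 19 March 2030).
1 March 2030 is a Friday, so the first Monday is March 4 and the third is March 18.
1 October 2030 is a Tuesday, so the first Sunday is October 6 and the second is October 13.
At the standard offset (UTC−03:00), 21:47 UTC − 3h = 18:47 Varvik Standard Time standard time.
The standard-time date in Varvik Standard Time, March 19, 2030, falls between 18 March and 13 October, so daylight saving is in effect and Varvik Standard Time is at UTC−02:00.
21:47 UTC − 2h = 19:47 Varvik Standard Time.

19:47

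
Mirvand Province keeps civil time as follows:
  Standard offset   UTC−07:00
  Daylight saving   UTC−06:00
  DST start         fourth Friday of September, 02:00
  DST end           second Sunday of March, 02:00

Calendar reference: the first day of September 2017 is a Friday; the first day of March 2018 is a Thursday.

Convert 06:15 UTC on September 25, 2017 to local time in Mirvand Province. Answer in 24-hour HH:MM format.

1 September 2017 is a Friday, so the first Friday is September 1 and the fourth is September 22.
1 March 2018 is a Thursday, so the first Sunday is March 4 and the second is March 11.
At the standard offset (UTC−07:00), 06:15 UTC − 7h = 23:15 Mirvand Province standard time (rolling into the previous day, 24 September 2017).
Daylight saving runs 22 September 2017 – 11 March 2018; the standard-time date in Mirvand Province, September 24, 2017, is inside that window, so Mirvand Province is at UTC−06:00.
06:15 UTC − 6h = 00:15 local.

00:15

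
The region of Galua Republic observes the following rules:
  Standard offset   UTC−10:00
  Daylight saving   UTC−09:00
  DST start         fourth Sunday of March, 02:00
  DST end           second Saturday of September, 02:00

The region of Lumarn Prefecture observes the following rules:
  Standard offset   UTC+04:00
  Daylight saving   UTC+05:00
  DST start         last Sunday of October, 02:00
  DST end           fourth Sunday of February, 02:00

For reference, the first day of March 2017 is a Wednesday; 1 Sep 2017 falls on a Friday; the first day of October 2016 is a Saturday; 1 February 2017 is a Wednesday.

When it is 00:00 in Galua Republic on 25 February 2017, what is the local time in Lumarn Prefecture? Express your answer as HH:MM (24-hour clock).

1 March 2017 is a Wednesday, so the first Sunday is March 5 and the fourth is March 26.
1 September 2017 is a Friday, so the first Saturday is September 2 and the second is September 9.
Daylight saving runs 26 March – 9 September; 25 February 2017 is outside that window, so Galua Republic is on standard time at UTC−10:00.
00:00 Galua Republic + 10h = 10:00 UTC.
1 October 2016 is a Saturday, so Sundays fall on 2, 9, 16, 23, 30; the last is October 30.
1 February 2017 is a Wednesday, so the first Sunday is February 5 and the fourth is February 26.
At the standard offset (UTC+04:00), 10:00 UTC + 4h = 14:00 Lumarn Prefecture standard time.
Daylight saving runs 30 October 2016 – 26 February 2017; the standard-time date in Lumarn Prefecture, 25 February 2017, is inside that window, so Lumarn Prefecture is at UTC+05:00.
10:00 UTC + 5h = 15:00 Lumarn Prefecture.

15:00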